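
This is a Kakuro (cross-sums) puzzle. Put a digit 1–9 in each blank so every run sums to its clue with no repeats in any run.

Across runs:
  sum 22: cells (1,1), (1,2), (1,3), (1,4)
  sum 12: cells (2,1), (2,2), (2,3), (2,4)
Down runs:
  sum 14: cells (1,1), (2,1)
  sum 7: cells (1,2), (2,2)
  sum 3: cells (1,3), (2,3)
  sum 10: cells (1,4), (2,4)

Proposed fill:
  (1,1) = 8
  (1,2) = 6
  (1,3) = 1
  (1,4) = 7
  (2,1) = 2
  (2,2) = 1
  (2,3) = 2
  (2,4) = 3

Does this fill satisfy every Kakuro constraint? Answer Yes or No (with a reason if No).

No — the down run (1,1)–(2,1) sums to 10, not 14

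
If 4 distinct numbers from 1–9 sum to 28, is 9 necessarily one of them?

Every partition of 28 into 4 distinct digits includes 9: {4,7,8,9}, {5,6,8,9}.

Yes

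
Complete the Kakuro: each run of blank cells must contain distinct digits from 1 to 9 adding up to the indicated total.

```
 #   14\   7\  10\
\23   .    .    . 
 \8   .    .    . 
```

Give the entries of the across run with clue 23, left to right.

9 6 8

23 in 3 cells must be {6,8,9}.
The 23 across and the 7 down share only 6, so R1C2 = 6.
The 8 across and the 14 down share only 5, so R2C1 = 5.
R2C2 = 7 − 6 = 1 completes the 7 down.
R2C3 = 8 − 6 = 2 completes the 8 across.
R1C1 = 14 − 5 = 9 completes the 14 down.
R1C3 = 23 − 15 = 8 completes the 23 across.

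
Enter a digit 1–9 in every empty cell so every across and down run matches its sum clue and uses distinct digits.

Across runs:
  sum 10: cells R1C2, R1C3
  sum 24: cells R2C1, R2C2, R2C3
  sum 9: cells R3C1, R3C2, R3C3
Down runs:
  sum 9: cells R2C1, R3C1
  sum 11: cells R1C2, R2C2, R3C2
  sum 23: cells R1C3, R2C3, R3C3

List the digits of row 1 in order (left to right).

2, 8

24 in 3 cells must be {7,8,9}; 23 in 3 cells must be {6,8,9}.
Only 6 fits R3C3 under both its across sum 9 and down sum 23.
Nothing is forced directly, so branch on R2C3, whose candidates are 8 or 9. If R2C3 = 8: that forces R1C3 = 9, R2C1 = 7, after which R2C2 would have to be in {9} for the 24 across but in {1,2,3,4,5,6,7,8} for the 11 down — contradiction. So R2C3 = 9.
R1C3 = 23 − 15 = 8 completes the 23 down.
R1C2 = 10 − 8 = 2 completes the 10 across.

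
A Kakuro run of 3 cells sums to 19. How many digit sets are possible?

5

3 distinct digits from 1–9 sum between 6 and 24.
Enumerating: {2,8,9}, {3,7,9}, {4,6,9}, {4,7,8}, {5,6,8}.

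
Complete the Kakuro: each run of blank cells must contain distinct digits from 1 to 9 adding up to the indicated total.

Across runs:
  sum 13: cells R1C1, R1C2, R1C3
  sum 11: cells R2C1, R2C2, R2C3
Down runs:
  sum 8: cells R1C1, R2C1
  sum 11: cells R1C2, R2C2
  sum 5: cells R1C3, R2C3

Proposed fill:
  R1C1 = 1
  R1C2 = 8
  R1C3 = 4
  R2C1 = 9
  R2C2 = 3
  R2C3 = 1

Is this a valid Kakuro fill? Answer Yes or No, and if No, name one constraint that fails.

No — the down run R1C1–R2C1 sums to 10, not 8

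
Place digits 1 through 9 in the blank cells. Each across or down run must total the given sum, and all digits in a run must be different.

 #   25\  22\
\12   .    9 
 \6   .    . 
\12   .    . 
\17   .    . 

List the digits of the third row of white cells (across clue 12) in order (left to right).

8 4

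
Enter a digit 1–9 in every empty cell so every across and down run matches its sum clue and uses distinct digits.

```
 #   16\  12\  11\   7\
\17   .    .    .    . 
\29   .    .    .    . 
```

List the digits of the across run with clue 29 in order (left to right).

29 in 4 cells must be {5,7,8,9}; 16 in 2 cells must be {7,9}.
Only 5 fits R2C4 under both its across sum 29 and down sum 7.
R1C4 = 7 − 5 = 2 completes the 7 down.
Nothing is forced directly, so branch on R1C1, whose candidates are 7 or 9. If R1C1 = 9: that forces R1C2 = 5, after which R1C3 would have to be in {1} for the 17 across but in {2,3,4,5,6,7,8,9} for the 11 down — contradiction. So R1C1 = 7.
R2C1 = 16 − 7 = 9 completes the 16 down.
No cell is forced outright now. R2C2 can only be 7 or 8 (the digits allowed by both its 29 across and its 12 down). If R2C2 = 8: then R1C2 would have to be in {3,5} for the 17 across but in {4} for the 12 down — contradiction. So R2C2 = 7.
R1C2 = 12 − 7 = 5 completes the 12 down.
R1C3 = 17 − 14 = 3 completes the 17 across.
R2C3 = 29 − 21 = 8 completes the 29 across.

9 7 8 5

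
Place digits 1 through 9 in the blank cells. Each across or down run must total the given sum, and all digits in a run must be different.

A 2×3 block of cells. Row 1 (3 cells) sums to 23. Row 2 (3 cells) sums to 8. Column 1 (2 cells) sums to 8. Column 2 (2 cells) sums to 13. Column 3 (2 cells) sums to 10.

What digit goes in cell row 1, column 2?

23 in 3 cells must be {6,8,9}.
The 23 across and the 8 down share only 6, so (1,1) = 6.
(2,1) = 8 − 6 = 2 completes the 8 down.
Given what's placed, (2,2) must be 5 to fit the 8 across and 13 down.
(2,3) = 8 − 7 = 1 completes the 8 across.
(1,2) = 13 − 5 = 8 completes the 13 down.
(1,3) = 23 − 14 = 9 completes the 23 across.

8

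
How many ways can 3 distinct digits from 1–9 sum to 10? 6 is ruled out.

3 distinct digits from 1–9 sum between 6 and 24.
Dropping sets that contain 6.
Enumerating: {1,2,7}, {1,4,5}, {2,3,5}.

3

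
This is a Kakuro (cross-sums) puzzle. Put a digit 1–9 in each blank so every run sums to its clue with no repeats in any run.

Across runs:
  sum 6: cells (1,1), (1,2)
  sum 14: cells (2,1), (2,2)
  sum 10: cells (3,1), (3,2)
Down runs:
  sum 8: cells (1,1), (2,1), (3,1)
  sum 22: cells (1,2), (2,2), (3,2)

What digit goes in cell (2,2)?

9

The 6 across and the 22 down share only 5, so (1,2) = 5.
The 14 across and the 8 down share only 5, so (2,1) = 5.
(2,2) = 14 − 5 = 9 completes the 14 across.
(3,2) = 22 − 14 = 8 completes the 22 down.
(1,1) = 6 − 5 = 1 completes the 6 across.
(3,1) = 10 − 8 = 2 completes the 10 across.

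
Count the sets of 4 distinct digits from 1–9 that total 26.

5

4 distinct digits from 1–9 sum between 10 and 30.
Enumerating: {2,7,8,9}, {3,6,8,9}, {4,5,8,9}, {4,6,7,9}, {5,6,7,8}.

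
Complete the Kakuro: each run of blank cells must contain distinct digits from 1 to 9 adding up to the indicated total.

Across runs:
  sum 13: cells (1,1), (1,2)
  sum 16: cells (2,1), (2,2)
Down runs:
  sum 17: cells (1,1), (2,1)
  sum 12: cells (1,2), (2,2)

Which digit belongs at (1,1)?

8

16 in 2 cells must be {7,9}; 17 in 2 cells must be {8,9}.
The 16 across and the 17 down share only 9, so (2,1) = 9.
(2,2) = 16 − 9 = 7 completes the 16 across.
(1,1) = 17 − 9 = 8 completes the 17 down.
(1,2) = 13 − 8 = 5 completes the 13 across.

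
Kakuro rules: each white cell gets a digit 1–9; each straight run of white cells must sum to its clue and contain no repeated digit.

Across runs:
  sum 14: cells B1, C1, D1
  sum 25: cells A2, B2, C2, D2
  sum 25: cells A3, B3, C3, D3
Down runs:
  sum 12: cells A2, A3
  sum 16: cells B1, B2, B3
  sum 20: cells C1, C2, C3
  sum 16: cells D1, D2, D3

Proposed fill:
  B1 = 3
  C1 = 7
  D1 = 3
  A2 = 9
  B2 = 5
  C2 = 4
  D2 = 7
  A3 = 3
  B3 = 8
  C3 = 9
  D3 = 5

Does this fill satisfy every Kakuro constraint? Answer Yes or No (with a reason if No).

No — the down run D1–D3 sums to 15, not 16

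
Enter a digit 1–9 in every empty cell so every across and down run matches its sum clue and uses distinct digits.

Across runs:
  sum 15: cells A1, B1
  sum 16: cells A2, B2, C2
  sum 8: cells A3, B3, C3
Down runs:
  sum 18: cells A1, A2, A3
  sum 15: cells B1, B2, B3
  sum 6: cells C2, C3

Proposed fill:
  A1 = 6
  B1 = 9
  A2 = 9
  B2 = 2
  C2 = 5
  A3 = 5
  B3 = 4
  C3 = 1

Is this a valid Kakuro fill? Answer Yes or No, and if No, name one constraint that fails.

No — the across run A3–C3 sums to 10, not 8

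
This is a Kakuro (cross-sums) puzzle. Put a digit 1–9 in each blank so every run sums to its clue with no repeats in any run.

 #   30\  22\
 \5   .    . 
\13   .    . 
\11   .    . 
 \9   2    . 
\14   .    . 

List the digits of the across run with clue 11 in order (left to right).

Given what's placed, R1C1 must be 4 to fit the 5 across and 30 down.
R1C2 = 5 − 4 = 1 completes the 5 across.
R4C2 = 9 − 2 = 7 completes the 9 across.
No cell is forced outright now. R5C1 can only be 8 or 9 (the digits allowed by both its 14 across and its 30 down). If R5C1 = 8: that forces R5C2 = 6, R2C2 = 5, R3C2 = 3, after which R2C1 would have to be in {8} for the 13 across but in {7,9} for the 30 down — contradiction. So R5C1 = 9.
R5C2 = 14 − 9 = 5 completes the 14 across.
Given what's placed, R2C2 must be 6 to fit the 13 across and 22 down.
R3C2 = 22 − 19 = 3 completes the 22 down.
R2C1 = 13 − 6 = 7 completes the 13 across.
R3C1 = 11 − 3 = 8 completes the 11 across.

8, 3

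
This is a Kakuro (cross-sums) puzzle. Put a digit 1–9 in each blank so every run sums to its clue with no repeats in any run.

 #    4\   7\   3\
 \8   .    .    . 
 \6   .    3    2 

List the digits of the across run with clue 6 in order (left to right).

6 in 3 cells must be {1,2,3}; 4 in 2 cells must be {1,3}; 3 in 2 cells must be {1,2}.
R1C2 = 7 − 3 = 4 completes the 7 down.
R1C3 = 3 − 2 = 1 completes the 3 down.
R2C1 = 6 − 5 = 1 completes the 6 across.
R1C1 = 8 − 5 = 3 completes the 8 across.

1 3 2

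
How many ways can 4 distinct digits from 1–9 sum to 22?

4 distinct digits from 1–9 sum between 10 and 30.

11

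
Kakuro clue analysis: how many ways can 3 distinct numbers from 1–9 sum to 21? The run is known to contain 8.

2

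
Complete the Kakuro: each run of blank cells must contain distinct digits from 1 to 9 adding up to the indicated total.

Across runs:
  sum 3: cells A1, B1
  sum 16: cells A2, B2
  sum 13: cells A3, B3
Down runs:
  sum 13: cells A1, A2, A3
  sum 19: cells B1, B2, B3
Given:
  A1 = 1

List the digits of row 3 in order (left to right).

5 8

3 in 2 cells must be {1,2}; 16 in 2 cells must be {7,9}.
B1 = 3 − 1 = 2 completes the 3 across.
Given what's placed, B2 must be 9 to fit the 16 across and 19 down.
B3 = 19 − 11 = 8 completes the 19 down.
A2 = 16 − 9 = 7 completes the 16 across.
A3 = 13 − 8 = 5 completes the 13 across.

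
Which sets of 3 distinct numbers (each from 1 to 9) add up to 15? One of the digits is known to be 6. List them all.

{1,6,8}; {2,6,7}; {4,5,6}

3 distinct digits from 1–9 sum between 6 and 24.
Keeping only sets containing 6.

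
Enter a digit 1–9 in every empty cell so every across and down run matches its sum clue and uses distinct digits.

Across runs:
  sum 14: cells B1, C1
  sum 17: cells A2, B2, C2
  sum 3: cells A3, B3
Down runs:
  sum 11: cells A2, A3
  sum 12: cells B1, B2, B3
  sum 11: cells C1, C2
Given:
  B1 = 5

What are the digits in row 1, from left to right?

5 9

3 in 2 cells must be {1,2}.
C1 = 14 − 5 = 9 completes the 14 across.
C2 = 11 − 9 = 2 completes the 11 down.
Intersecting the 3 across with the 11 down forces A3 = 2.
B3 = 3 − 2 = 1 completes the 3 across.
A2 = 11 − 2 = 9 completes the 11 down.
B2 = 17 − 11 = 6 completes the 17 across.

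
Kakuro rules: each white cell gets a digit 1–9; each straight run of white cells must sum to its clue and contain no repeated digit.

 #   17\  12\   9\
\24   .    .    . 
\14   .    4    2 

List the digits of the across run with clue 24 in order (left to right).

9, 8, 7

24 in 3 cells must be {7,8,9}; 17 in 2 cells must be {8,9}.
R1C2 = 12 − 4 = 8 completes the 12 down.
R1C3 = 9 − 2 = 7 completes the 9 down.
R2C1 = 14 − 6 = 8 completes the 14 across.
R1C1 = 24 − 15 = 9 completes the 24 across.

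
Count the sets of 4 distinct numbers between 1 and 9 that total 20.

4 distinct digits from 1–9 sum between 10 and 30.

12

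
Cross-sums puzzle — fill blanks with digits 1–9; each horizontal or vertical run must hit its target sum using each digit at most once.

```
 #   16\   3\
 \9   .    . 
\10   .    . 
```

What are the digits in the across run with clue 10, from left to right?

16 in 2 cells must be {7,9}; 3 in 2 cells must be {1,2}.
The 9 across and the 16 down share only 7, so R1C1 = 7.
R1C2 = 9 − 7 = 2 completes the 9 across.
R2C1 = 16 − 7 = 9 completes the 16 down.
R2C2 = 10 − 9 = 1 completes the 10 across.

9 1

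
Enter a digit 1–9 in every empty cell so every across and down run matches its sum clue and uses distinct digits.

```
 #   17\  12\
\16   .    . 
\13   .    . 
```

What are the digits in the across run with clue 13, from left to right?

8, 5

16 in 2 cells must be {7,9}; 17 in 2 cells must be {8,9}.
The 16 across and the 17 down share only 9, so R1C1 = 9.
R1C2 = 16 − 9 = 7 completes the 16 across.
R2C1 = 17 − 9 = 8 completes the 17 down.
R2C2 = 13 − 8 = 5 completes the 13 across.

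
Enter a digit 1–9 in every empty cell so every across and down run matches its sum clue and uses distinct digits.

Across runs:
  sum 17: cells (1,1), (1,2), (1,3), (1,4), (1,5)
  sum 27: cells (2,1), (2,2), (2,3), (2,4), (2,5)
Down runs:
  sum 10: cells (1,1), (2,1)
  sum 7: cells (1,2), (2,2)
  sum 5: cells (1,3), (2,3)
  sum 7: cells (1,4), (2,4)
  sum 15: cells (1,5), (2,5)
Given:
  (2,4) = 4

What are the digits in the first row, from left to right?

1 2 4 3 7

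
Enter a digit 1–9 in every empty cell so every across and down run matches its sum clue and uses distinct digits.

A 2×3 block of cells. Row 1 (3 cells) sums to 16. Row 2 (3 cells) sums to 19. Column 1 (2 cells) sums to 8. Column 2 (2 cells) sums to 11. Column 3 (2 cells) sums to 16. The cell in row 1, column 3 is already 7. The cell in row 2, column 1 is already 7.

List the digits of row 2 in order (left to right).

7 3 9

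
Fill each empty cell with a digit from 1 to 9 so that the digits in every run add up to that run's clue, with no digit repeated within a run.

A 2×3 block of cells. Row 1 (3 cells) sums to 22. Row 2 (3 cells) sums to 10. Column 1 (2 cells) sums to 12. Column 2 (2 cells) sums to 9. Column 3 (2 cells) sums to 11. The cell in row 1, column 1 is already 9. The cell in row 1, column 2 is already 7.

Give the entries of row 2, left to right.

3 2 5

(1,3) = 22 − 16 = 6 completes the 22 across.
(2,1) = 12 − 9 = 3 completes the 12 down.
(2,2) = 9 − 7 = 2 completes the 9 down.
(2,3) = 10 − 5 = 5 completes the 10 across.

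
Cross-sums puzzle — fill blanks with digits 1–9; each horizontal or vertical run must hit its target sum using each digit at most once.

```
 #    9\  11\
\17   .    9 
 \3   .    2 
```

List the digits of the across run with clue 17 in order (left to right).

8 9

17 in 2 cells must be {8,9}; 3 in 2 cells must be {1,2}.
R1C1 = 17 − 9 = 8 completes the 17 across.
R2C1 = 3 − 2 = 1 completes the 3 across.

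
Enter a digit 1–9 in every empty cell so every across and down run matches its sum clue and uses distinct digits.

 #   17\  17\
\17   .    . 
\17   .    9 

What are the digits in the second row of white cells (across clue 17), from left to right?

17 in 2 cells must be {8,9}.
R1C2 = 17 − 9 = 8 completes the 17 down.
R2C1 = 17 − 9 = 8 completes the 17 across.
R1C1 = 17 − 8 = 9 completes the 17 across.

8 9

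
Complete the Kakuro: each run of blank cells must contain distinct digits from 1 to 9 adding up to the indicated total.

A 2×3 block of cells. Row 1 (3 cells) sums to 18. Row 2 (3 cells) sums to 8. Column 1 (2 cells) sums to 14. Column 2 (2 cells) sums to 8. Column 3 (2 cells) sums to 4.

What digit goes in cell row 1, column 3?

3

4 in 2 cells must be {1,3}.
The 8 across and the 14 down share only 5, so (2,1) = 5.
Given what's placed, (2,3) must be 1 to fit the 8 across and 4 down.
(1,1) = 14 − 5 = 9 completes the 14 down.
(1,3) = 4 − 1 = 3 completes the 4 down.
(2,2) = 8 − 6 = 2 completes the 8 across.
(1,2) = 18 − 12 = 6 completes the 18 across.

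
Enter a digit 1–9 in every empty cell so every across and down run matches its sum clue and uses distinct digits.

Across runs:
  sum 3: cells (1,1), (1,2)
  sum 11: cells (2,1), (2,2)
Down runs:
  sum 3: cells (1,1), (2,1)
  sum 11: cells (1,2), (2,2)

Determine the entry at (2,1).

2

3 in 2 cells must be {1,2}.
The 3 across and the 11 down share only 2, so (1,2) = 2.
The 11 across and the 3 down share only 2, so (2,1) = 2.
(2,2) = 11 − 2 = 9 completes the 11 across.
(1,1) = 3 − 2 = 1 completes the 3 across.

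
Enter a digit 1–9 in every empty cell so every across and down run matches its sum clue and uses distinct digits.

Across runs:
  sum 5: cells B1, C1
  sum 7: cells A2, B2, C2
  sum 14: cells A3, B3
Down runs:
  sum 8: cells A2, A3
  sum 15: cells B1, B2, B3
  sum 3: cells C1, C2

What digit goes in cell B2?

7 in 3 cells must be {1,2,4}; 3 in 2 cells must be {1,2}.
Nothing is forced directly, so branch on A3, whose candidates are 5 or 6. If A3 = 5: then A2 would have to be in {1,2,4} for the 7 across but in {3} for the 8 down — contradiction. So A3 = 6.
A2 = 8 − 6 = 2 completes the 8 down.
C2 = 1: the only remaining digit allowed by both the 7 across and the 3 down.
B3 = 14 − 6 = 8 completes the 14 across.
C1 = 3 − 1 = 2 completes the 3 down.
B2 = 7 − 3 = 4 completes the 7 across.
B1 = 5 − 2 = 3 completes the 5 across.

4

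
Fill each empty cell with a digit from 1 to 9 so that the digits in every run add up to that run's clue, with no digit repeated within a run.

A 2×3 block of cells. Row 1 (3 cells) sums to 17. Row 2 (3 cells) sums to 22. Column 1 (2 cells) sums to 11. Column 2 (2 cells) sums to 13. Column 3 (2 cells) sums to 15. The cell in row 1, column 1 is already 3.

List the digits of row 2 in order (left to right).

8, 5, 9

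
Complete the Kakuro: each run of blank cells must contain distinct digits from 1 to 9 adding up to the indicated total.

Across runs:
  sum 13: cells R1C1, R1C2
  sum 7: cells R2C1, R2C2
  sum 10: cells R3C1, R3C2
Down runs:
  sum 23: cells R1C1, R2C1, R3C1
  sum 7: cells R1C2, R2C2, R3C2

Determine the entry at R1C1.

23 in 3 cells must be {6,8,9}; 7 in 3 cells must be {1,2,4}.
The 13 across and the 7 down share only 4, so R1C2 = 4.
The 7 across and the 23 down share only 6, so R2C1 = 6.
R2C2 = 7 − 6 = 1 completes the 7 across.
R3C2 = 7 − 5 = 2 completes the 7 down.
R1C1 = 13 − 4 = 9 completes the 13 across.
R3C1 = 10 − 2 = 8 completes the 10 across.

9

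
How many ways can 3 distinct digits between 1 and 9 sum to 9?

3 distinct digits from 1–9 sum between 6 and 24.
Enumerating: {1,2,6}, {1,3,5}, {2,3,4}.

3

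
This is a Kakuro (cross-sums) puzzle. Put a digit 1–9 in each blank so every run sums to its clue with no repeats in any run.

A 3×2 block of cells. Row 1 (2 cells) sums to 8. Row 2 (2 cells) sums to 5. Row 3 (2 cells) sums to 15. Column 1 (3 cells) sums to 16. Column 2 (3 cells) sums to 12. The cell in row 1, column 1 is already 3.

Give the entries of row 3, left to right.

9 6

(1,2) = 8 − 3 = 5 completes the 8 across.
(2,1) = 4: the only remaining digit allowed by both the 5 across and the 16 down.
(2,2) = 5 − 4 = 1 completes the 5 across.
(3,1) = 16 − 7 = 9 completes the 16 down.
(3,2) = 15 − 9 = 6 completes the 15 across.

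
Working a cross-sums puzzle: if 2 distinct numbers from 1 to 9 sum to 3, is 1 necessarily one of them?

Yes

The only way to make 3 from 2 distinct digits is {1,2}, which contains 1.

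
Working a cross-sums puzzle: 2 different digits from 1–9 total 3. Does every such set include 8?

No

The only way to make 3 from 2 distinct digits is {1,2}, which does not contain 8.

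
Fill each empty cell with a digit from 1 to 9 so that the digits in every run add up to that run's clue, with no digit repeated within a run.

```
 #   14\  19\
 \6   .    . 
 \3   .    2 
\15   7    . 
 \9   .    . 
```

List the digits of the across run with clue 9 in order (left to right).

3 in 2 cells must be {1,2}.
R2C1 = 3 − 2 = 1 completes the 3 across.
R3C2 = 15 − 7 = 8 completes the 15 across.
No cell is forced outright now. R1C1 can only be 2 or 4 (the digits allowed by both its 6 across and its 14 down). If R1C1 = 4: then R1C2 would have to be in {2} for the 6 across but in {3,4,5,6} for the 19 down — contradiction. So R1C1 = 2.
R1C2 = 6 − 2 = 4 completes the 6 across.
R4C1 = 14 − 10 = 4 completes the 14 down.
R4C2 = 9 − 4 = 5 completes the 9 across.

4 5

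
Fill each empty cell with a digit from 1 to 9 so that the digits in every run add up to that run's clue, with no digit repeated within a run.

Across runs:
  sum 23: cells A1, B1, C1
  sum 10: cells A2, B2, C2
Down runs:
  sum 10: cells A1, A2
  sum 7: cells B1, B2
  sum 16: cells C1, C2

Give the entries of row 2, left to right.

2 1 7

23 in 3 cells must be {6,8,9}; 16 in 2 cells must be {7,9}.
The 23 across and the 7 down share only 6, so B1 = 6.
Given what's placed, C1 must be 9 to fit the 23 across and 16 down.
B2 = 7 − 6 = 1 completes the 7 down.
C2 = 16 − 9 = 7 completes the 16 down.
A1 = 23 − 15 = 8 completes the 23 across.
A2 = 10 − 8 = 2 completes the 10 across.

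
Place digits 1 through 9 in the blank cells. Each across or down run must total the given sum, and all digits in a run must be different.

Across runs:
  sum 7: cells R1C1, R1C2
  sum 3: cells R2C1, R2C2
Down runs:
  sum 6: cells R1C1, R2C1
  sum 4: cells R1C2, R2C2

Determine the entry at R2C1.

2

3 in 2 cells must be {1,2}; 4 in 2 cells must be {1,3}.
The 3 across and the 4 down share only 1, so R2C2 = 1.
R1C2 = 4 − 1 = 3 completes the 4 down.
R2C1 = 3 − 1 = 2 completes the 3 across.
R1C1 = 7 − 3 = 4 completes the 7 across.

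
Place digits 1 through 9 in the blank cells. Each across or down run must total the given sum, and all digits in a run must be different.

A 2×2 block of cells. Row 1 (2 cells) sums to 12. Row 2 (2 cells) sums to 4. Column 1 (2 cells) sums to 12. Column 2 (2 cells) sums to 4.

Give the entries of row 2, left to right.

4 in 2 cells must be {1,3}.
The 12 across and the 4 down share only 3, so (1,2) = 3.
The 4 across and the 12 down share only 3, so (2,1) = 3.
(2,2) = 4 − 3 = 1 completes the 4 across.
(1,1) = 12 − 3 = 9 completes the 12 across.

3 1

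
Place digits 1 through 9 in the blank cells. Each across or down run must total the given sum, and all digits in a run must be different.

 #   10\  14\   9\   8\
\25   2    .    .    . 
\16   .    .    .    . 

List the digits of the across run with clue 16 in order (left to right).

Given what's placed, R1C4 must be 6 to fit the 25 across and 8 down.
R2C1 = 10 − 2 = 8 completes the 10 down.
R2C2 = 5: the only remaining digit allowed by both the 16 across and the 14 down.
R2C4 = 8 − 6 = 2 completes the 8 down.
R1C2 = 14 − 5 = 9 completes the 14 down.
R1C3 = 25 − 17 = 8 completes the 25 across.
R2C3 = 16 − 15 = 1 completes the 16 across.

8 5 1 2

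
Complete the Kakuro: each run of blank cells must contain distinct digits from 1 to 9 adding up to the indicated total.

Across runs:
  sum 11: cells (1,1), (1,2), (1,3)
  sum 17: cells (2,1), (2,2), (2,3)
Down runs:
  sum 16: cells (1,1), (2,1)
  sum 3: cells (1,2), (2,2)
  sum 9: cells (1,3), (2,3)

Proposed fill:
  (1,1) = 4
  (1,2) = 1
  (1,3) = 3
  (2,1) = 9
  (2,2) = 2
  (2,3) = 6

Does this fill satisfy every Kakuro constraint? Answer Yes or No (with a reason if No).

No — the across run (1,1)–(1,3) sums to 8, not 11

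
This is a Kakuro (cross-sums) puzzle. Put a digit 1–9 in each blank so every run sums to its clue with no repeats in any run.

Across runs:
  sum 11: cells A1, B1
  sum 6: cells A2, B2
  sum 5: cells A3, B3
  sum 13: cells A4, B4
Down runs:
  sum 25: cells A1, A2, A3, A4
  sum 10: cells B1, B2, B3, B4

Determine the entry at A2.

10 in 4 cells must be {1,2,3,4}.
Only 4 fits B4 under both its across sum 13 and down sum 10.
A4 = 13 − 4 = 9 completes the 13 across.
Nothing is forced directly, so branch on B1, whose candidates are 2 or 3. If B1 = 2: then A1 would have to be in {9} for the 11 across but in {1,2,3,4,5,6,7,8} for the 25 down — contradiction. So B1 = 3.
A1 = 11 − 3 = 8 completes the 11 across.
No cell is forced outright now. B2 can only be 1 or 2 (the digits allowed by both its 6 across and its 10 down). If B2 = 2: then A2 would have to be in {4} for the 6 across but in {1,2,3,5,6,7} for the 25 down — contradiction. So B2 = 1.
A2 = 6 − 1 = 5 completes the 6 across.

5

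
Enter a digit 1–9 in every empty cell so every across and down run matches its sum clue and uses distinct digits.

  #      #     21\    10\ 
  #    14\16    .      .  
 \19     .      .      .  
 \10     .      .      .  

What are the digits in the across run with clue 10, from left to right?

5, 4, 1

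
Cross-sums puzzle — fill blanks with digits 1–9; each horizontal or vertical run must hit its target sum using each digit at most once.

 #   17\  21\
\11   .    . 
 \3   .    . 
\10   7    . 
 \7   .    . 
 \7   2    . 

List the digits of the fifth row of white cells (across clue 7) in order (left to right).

3 in 2 cells must be {1,2}.
R2C1 = 1: the only remaining digit allowed by both the 3 across and the 17 down.
R2C2 = 3 − 1 = 2 completes the 3 across.
R3C2 = 10 − 7 = 3 completes the 10 across.
R5C2 = 7 − 2 = 5 completes the 7 across.

2 5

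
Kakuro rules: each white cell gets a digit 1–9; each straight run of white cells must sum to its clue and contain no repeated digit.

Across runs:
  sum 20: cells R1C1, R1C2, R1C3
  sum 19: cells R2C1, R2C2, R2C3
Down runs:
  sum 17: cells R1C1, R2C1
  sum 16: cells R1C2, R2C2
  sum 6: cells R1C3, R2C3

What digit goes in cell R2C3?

2

17 in 2 cells must be {8,9}; 16 in 2 cells must be {7,9}.
Nothing is forced directly, so branch on R1C3, whose candidates are 4 or 5. If R1C3 = 5: then R2C3 would have to be in {2,3,4,5,6,7,8,9} for the 19 across but in {1} for the 6 down — contradiction. So R1C3 = 4.
Given what's placed, R1C1 must be 9 to fit the 20 across and 17 down.
R1C2 = 20 − 13 = 7 completes the 20 across.
R2C1 = 17 − 9 = 8 completes the 17 down.
R2C2 = 16 − 7 = 9 completes the 16 down.
R2C3 = 19 − 17 = 2 completes the 19 across.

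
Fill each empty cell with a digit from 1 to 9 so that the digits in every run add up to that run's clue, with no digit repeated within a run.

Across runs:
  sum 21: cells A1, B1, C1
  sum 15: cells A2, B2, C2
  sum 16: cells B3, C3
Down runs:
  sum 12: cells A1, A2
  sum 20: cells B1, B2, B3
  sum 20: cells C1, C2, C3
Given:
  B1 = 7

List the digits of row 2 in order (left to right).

16 in 2 cells must be {7,9}.
Given what's placed, B3 must be 9 to fit the 16 across and 20 down.
C3 = 16 − 9 = 7 completes the 16 across.
B2 = 20 − 16 = 4 completes the 20 down.
No cell is forced outright now. A1 can only be 5 or 8 or 9 (the digits allowed by both its 21 across and its 12 down). If A1 = 5: that forces C1 = 9, after which A2 would have to be in {2,3,5,6,8,9} for the 15 across but in {7} for the 12 down — contradiction. If A1 = 8: then C1 would have to be in {6} for the 21 across but in {4,5,8,9} for the 20 down — contradiction. So A1 = 9.
C1 = 21 − 16 = 5 completes the 21 across.
A2 = 12 − 9 = 3 completes the 12 down.
C2 = 15 − 7 = 8 completes the 15 across.

3 4 8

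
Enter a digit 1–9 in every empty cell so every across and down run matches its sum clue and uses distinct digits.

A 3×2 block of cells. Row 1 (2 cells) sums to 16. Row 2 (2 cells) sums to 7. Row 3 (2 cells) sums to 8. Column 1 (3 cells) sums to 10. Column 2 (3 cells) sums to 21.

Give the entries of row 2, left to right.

16 in 2 cells must be {7,9}.
The 16 across and the 10 down share only 7, so (1,1) = 7.
(1,2) = 16 − 7 = 9 completes the 16 across.
Nothing is forced directly, so branch on (2,1), whose candidates are 1 or 2. If (2,1) = 1: then (2,2) would have to be in {6} for the 7 across but in {4,5,7,8} for the 21 down — contradiction. So (2,1) = 2.
(2,2) = 7 − 2 = 5 completes the 7 across.
(3,1) = 10 − 9 = 1 completes the 10 down.
(3,2) = 8 − 1 = 7 completes the 8 across.

2, 5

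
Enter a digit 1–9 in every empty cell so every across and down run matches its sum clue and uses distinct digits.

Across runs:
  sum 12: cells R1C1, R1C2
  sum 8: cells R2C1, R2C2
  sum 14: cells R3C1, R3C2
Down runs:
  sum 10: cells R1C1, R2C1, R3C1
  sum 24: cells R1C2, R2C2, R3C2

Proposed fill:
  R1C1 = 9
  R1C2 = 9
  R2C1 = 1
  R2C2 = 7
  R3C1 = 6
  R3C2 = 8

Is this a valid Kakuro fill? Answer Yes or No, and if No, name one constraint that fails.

No — the across run R1C1–R1C2 sums to 18, not 12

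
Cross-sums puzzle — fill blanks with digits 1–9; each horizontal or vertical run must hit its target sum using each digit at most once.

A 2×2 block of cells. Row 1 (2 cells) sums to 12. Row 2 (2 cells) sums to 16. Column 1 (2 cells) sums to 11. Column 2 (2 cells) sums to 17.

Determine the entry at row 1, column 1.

4

16 in 2 cells must be {7,9}; 17 in 2 cells must be {8,9}.
The 16 across and the 17 down share only 9, so (2,2) = 9.
(1,2) = 17 − 9 = 8 completes the 17 down.
(2,1) = 16 − 9 = 7 completes the 16 across.
(1,1) = 12 − 8 = 4 completes the 12 across.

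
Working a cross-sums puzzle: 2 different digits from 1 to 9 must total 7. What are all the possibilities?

2 distinct digits from 1–9 sum between 3 and 17.

{1,6}; {2,5}; {3,4}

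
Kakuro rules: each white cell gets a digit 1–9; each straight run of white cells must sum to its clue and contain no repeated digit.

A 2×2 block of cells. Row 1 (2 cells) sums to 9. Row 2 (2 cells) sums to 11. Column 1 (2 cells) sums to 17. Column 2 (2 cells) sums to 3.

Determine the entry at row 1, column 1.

8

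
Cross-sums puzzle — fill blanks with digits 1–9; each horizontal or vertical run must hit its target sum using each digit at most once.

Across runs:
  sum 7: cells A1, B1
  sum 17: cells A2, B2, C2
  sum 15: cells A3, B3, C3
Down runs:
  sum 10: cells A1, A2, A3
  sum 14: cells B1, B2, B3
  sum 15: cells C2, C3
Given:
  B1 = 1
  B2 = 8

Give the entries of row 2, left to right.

3 8 6

A1 = 7 − 1 = 6 completes the 7 across.
A2 = 3: the only remaining digit allowed by both the 17 across and the 10 down.
C2 = 17 − 11 = 6 completes the 17 across.
A3 = 10 − 9 = 1 completes the 10 down.
B3 = 14 − 9 = 5 completes the 14 down.
C3 = 15 − 6 = 9 completes the 15 across.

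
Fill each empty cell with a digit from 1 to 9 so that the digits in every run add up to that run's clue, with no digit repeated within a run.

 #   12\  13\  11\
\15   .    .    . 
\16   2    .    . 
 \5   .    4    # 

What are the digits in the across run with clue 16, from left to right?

R3C1 = 5 − 4 = 1 completes the 5 across.
R1C1 = 12 − 3 = 9 completes the 12 down.
No cell is forced outright now. R2C2 can only be 6 or 8 (the digits allowed by both its 16 across and its 13 down). If R2C2 = 6: then R1C2 would have to be in {1,2,4,5} for the 15 across but in {3} for the 13 down — contradiction. So R2C2 = 8.
R1C2 = 13 − 12 = 1 completes the 13 down.
R1C3 = 15 − 10 = 5 completes the 15 across.
R2C3 = 16 − 10 = 6 completes the 16 across.

2 8 6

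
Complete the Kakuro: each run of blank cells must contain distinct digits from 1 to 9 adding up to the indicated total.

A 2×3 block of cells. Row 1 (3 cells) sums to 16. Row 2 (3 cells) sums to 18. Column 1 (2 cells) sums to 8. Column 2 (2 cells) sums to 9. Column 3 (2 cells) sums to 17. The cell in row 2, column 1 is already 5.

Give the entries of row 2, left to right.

17 in 2 cells must be {8,9}.
(1,1) = 8 − 5 = 3 completes the 8 down.
Given what's placed, (2,3) must be 9 to fit the 18 across and 17 down.
(1,3) = 17 − 9 = 8 completes the 17 down.
(2,2) = 18 − 14 = 4 completes the 18 across.
(1,2) = 16 − 11 = 5 completes the 16 across.

5 4 9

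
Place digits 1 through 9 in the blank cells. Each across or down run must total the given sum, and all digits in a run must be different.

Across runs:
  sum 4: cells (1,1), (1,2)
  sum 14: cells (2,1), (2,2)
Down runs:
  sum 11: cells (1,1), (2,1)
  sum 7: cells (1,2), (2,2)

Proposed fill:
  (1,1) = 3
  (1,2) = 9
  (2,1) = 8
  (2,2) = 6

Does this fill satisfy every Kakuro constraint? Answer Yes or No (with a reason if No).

No — the down run (1,2)–(2,2) sums to 15, not 7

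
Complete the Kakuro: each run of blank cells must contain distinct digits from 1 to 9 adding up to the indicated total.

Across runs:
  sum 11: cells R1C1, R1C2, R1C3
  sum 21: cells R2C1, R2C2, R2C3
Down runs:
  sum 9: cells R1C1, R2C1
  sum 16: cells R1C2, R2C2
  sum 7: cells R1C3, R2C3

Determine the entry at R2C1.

16 in 2 cells must be {7,9}.
The 11 across and the 16 down share only 7, so R1C2 = 7.
R2C2 = 16 − 7 = 9 completes the 16 down.
Nothing is forced directly, so branch on R2C3, whose candidates are 4 or 5. If R2C3 = 5: then R1C3 would have to be in {1,3} for the 11 across but in {2} for the 7 down — contradiction. So R2C3 = 4.
R1C3 = 7 − 4 = 3 completes the 7 down.
R2C1 = 21 − 13 = 8 completes the 21 across.
R1C1 = 11 − 10 = 1 completes the 11 across.

8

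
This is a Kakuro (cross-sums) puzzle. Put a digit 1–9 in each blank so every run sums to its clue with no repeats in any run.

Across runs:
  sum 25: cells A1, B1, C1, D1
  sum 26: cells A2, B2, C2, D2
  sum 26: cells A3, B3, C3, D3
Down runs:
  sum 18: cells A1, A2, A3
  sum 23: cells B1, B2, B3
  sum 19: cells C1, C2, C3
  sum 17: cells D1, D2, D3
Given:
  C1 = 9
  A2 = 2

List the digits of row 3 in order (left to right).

23 in 3 cells must be {6,8,9}.
Given what's placed, A1 must be 7 to fit the 25 across and 18 down.
A3 = 18 − 9 = 9 completes the 18 down.
Nothing is forced directly, so branch on B1, whose candidates are 6 or 8. If B1 = 8: that forces D1 = 1, B2 = 9, D2 = 7, B3 = 6, after which D3 would have to be in {3,4,7,8} for the 26 across but in {9} for the 17 down — contradiction. So B1 = 6.
D1 = 25 − 22 = 3 completes the 25 across.
B3 = 8: the only remaining digit allowed by both the 26 across and the 23 down.
B2 = 23 − 14 = 9 completes the 23 down.
D2 = 8: the only remaining digit allowed by both the 26 across and the 17 down.
D3 = 17 − 11 = 6 completes the 17 down.
C2 = 26 − 19 = 7 completes the 26 across.
C3 = 26 − 23 = 3 completes the 26 across.

9 8 3 6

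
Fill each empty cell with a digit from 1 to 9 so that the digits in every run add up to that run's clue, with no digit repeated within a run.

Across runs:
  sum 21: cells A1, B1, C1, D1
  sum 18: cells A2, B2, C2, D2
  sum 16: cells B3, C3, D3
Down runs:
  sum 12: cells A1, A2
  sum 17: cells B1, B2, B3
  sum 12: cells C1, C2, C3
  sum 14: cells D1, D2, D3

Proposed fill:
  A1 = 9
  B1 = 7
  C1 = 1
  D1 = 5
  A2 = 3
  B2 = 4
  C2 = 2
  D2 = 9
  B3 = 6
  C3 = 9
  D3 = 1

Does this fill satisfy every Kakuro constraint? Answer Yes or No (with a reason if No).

No — the down run D1–D3 sums to 15, not 14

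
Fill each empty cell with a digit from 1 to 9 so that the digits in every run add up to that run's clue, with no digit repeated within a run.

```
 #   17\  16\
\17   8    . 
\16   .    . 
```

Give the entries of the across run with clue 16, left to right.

17 in 2 cells must be {8,9}; 16 in 2 cells must be {7,9}.
R1C2 = 17 − 8 = 9 completes the 17 across.
R2C1 = 17 − 8 = 9 completes the 17 down.
R2C2 = 16 − 9 = 7 completes the 16 across.

9 7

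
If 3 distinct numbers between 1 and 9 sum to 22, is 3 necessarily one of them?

Counterexample: {5,8,9} sums to 22 without using 3.

No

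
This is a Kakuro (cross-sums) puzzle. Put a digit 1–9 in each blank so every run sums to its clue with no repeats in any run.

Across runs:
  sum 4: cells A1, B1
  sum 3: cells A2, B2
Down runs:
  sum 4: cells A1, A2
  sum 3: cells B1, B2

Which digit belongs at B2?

2

4 in 2 cells must be {1,3}; 3 in 2 cells must be {1,2}.
The 4 across and the 3 down share only 1, so B1 = 1.
The 3 across and the 4 down share only 1, so A2 = 1.
B2 = 3 − 1 = 2 completes the 3 across.
A1 = 4 − 1 = 3 completes the 4 across.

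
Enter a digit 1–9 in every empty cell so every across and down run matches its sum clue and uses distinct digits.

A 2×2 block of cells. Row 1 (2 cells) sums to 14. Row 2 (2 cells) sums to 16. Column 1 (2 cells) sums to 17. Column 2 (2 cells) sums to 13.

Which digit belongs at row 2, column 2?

7

16 in 2 cells must be {7,9}; 17 in 2 cells must be {8,9}.
The 16 across and the 17 down share only 9, so (2,1) = 9.
(2,2) = 16 − 9 = 7 completes the 16 across.
(1,1) = 17 − 9 = 8 completes the 17 down.
(1,2) = 14 − 8 = 6 completes the 14 across.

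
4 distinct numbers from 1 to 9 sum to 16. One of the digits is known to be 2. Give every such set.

{1,2,4,9}; {1,2,5,8}; {1,2,6,7}; {2,3,4,7}; {2,3,5,6}

4 distinct digits from 1–9 sum between 10 and 30.
Keeping only sets containing 2.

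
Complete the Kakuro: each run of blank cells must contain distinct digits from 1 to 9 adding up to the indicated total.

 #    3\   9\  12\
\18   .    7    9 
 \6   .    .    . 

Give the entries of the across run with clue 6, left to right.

1 2 3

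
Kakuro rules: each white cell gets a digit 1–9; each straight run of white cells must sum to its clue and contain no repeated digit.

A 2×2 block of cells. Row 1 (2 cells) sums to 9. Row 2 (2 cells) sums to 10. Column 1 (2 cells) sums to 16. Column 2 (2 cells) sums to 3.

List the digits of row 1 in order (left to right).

7 2

16 in 2 cells must be {7,9}; 3 in 2 cells must be {1,2}.
The 9 across and the 16 down share only 7, so (1,1) = 7.
(1,2) = 9 − 7 = 2 completes the 9 across.
(2,1) = 16 − 7 = 9 completes the 16 down.
(2,2) = 10 − 9 = 1 completes the 10 across.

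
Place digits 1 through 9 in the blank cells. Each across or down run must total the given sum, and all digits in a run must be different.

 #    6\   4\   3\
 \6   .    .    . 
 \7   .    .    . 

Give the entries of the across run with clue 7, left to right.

6 in 3 cells must be {1,2,3}; 7 in 3 cells must be {1,2,4}; 4 in 2 cells must be {1,3}.
The 7 across and the 4 down share only 1, so R2C2 = 1.
Given what's placed, R2C3 must be 2 to fit the 7 across and 3 down.
R1C2 = 4 − 1 = 3 completes the 4 down.
R1C3 = 3 − 2 = 1 completes the 3 down.
R2C1 = 7 − 3 = 4 completes the 7 across.
R1C1 = 6 − 4 = 2 completes the 6 across.

4 1 2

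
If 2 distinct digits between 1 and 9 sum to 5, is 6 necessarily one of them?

Counterexample: {1,4} sums to 5 without using 6.

No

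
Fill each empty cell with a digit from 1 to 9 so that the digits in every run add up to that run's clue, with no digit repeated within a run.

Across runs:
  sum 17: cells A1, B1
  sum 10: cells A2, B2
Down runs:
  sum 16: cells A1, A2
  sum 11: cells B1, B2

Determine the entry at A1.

9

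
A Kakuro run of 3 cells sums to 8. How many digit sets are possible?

2

3 distinct digits from 1–9 sum between 6 and 24.
Enumerating: {1,2,5}, {1,3,4}.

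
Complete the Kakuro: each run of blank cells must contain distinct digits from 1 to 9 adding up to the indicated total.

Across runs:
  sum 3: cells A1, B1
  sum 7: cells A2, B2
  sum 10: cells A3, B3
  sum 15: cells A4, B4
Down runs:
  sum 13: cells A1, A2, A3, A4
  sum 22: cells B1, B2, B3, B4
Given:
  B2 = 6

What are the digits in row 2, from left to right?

1, 6

3 in 2 cells must be {1,2}.
A2 = 7 − 6 = 1 completes the 7 across.
Given what's placed, A1 must be 2 to fit the 3 across and 13 down.
B1 = 3 − 2 = 1 completes the 3 across.
No cell is forced outright now. B3 can only be 7 or 8 (the digits allowed by both its 10 across and its 22 down). If B3 = 8: then A3 would have to be in {2} for the 10 across but in {3,4,6,7} for the 13 down — contradiction. So B3 = 7.
A3 = 10 − 7 = 3 completes the 10 across.
A4 = 13 − 6 = 7 completes the 13 down.
B4 = 15 − 7 = 8 completes the 15 across.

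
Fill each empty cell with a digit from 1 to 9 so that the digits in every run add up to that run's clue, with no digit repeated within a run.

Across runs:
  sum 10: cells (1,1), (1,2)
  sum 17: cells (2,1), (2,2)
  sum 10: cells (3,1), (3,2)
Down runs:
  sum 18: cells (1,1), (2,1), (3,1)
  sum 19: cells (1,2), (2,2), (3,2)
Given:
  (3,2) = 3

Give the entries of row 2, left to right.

8 9

17 in 2 cells must be {8,9}.
(2,2) = 9: the only remaining digit allowed by both the 17 across and the 19 down.
(3,1) = 10 − 3 = 7 completes the 10 across.
(1,2) = 19 − 12 = 7 completes the 19 down.
(2,1) = 17 − 9 = 8 completes the 17 across.
(1,1) = 10 − 7 = 3 completes the 10 across.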